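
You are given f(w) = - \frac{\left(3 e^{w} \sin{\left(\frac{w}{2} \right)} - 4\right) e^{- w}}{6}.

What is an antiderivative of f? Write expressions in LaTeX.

An antiderivative is F(w) = \frac{\left(3 e^{w} \cos{\left(\frac{w}{2} \right)} - 2\right) e^{- w}}{3}.

Check any antiderivative F(w) by computing F'(w) and comparing it with f(w).
Check: d/dw[\frac{\left(3 e^{w} \cos{\left(\frac{w}{2} \right)} - 2\right) e^{- w}}{3}] = \frac{\left(- 3 e^{w} \sin{\left(\frac{w}{2} \right)} + 4\right) e^{- w}}{6}, which equals f(w).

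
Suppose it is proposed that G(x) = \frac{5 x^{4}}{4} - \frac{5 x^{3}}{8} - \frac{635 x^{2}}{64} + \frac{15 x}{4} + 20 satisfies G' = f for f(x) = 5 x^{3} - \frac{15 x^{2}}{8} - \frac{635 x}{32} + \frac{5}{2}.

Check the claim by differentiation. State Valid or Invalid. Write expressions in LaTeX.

Invalid: d/dx[G] - f = \frac{5}{4}, which is not 0.

d/dx[G] = 5 x^{3} - \frac{15 x^{2}}{8} - \frac{635 x}{32} + \frac{15}{4}
d/dx[G] - f(x) = \frac{5}{4} != 0.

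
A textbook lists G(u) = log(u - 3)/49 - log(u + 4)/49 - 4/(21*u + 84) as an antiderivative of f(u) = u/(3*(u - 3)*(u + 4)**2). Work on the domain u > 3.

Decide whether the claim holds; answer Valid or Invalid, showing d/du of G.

d/du[G] = u/(3*u**3 + 15*u**2 - 24*u - 144)
This equals f(u) exactly, so the claim holds.

Valid. The derivative of G reproduces f.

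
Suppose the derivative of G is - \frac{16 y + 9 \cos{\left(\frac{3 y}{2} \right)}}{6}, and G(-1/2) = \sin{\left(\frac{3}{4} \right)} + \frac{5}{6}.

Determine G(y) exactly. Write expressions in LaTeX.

G(y) = \frac{- 8 y^{2} - 6 \sin{\left(\frac{3 y}{2} \right)} + 7}{6}

A first test for any G(y): its y-derivative must equal the given G'(y).
A general antiderivative is - \frac{4 y^{2}}{3} - \sin{\left(\frac{3 y}{2} \right)} + \frac{2}{3} + C.
The condition gives C = \sin{\left(\frac{3}{4} \right)} + \frac{5}{6} - (\frac{1}{3} + \sin{\left(\frac{3}{4} \right)}) = \frac{1}{2}.
So G(y) = \frac{- 8 y^{2} - 6 \sin{\left(\frac{3 y}{2} \right)} + 7}{6}.
Check: d/dy[\frac{- 8 y^{2} - 6 \sin{\left(\frac{3 y}{2} \right)} + 7}{6}] = - \frac{8 y}{3} - \frac{3 \cos{\left(\frac{3 y}{2} \right)}}{2}, which equals G'(y).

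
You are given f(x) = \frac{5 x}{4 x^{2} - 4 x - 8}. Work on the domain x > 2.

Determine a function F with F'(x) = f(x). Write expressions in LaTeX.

The denominator factors as 4 \left(x - 2\right) \left(x + 1\right); partial fractions split f into directly integrable pieces: \frac{5}{12 \left(x + 1\right)} + \frac{5}{6 \left(x - 2\right)}.
Check: d/dx[\frac{5 \log{\left(x - 2 \right)}}{6} + \frac{5 \log{\left(x + 1 \right)}}{12}] = \frac{5 x}{4 x^{2} - 4 x - 8} = f(x).

An antiderivative is F(x) = \frac{5 \log{\left(x - 2 \right)}}{6} + \frac{5 \log{\left(x + 1 \right)}}{12}.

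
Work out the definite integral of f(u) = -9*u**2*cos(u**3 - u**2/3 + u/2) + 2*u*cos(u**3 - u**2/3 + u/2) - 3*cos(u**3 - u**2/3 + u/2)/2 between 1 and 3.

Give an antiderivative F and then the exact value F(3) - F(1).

The substitution w = u**3 - u**2/3 + u/2 works: f is exactly (dF/dw)*(dw/du) for that inner function.
F(u) = -3*sin(u**3 - u**2/3 + u/2) is an antiderivative of f.
Check: d/du[-3*sin(u**3 - u**2/3 + u/2)] = -9*u**2*cos(u**3 - u**2/3 + u/2) + 2*u*cos(u**3 - u**2/3 + u/2) - 3*cos(u**3 - u**2/3 + u/2)/2 = f(u).
F(3) = -3*sin(51/2); F(1) = -3*sin(7/6).
Integral = F(3) - F(1) = -3*sin(51/2) + 3*sin(7/6).

Antiderivative: F(u) = -3*sin(u**3 - u**2/3 + u/2); value = -3*sin(51/2) + 3*sin(7/6)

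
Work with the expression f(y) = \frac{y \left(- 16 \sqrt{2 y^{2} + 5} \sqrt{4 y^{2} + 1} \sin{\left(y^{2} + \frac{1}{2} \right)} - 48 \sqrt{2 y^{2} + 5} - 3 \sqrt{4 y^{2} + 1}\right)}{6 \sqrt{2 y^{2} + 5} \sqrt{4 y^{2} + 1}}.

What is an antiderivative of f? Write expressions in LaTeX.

A first test for any F(y): its y-derivative must equal f(y) identically.
Check: d/dy[\frac{- 3 \sqrt{2 y^{2} + 5} - 24 \sqrt{4 y^{2} + 1} + 16 \cos{\left(y^{2} + \frac{1}{2} \right)}}{12}] = \frac{- 16 y \sqrt{2 y^{2} + 5} \sqrt{4 y^{2} + 1} \sin{\left(y^{2} + \frac{1}{2} \right)} - 48 y \sqrt{2 y^{2} + 5} - 3 y \sqrt{4 y^{2} + 1}}{6 \sqrt{2 y^{2} + 5} \sqrt{4 y^{2} + 1}}, which equals f(y).

An antiderivative is F(y) = \frac{- 3 \sqrt{2 y^{2} + 5} - 24 \sqrt{4 y^{2} + 1} + 16 \cos{\left(y^{2} + \frac{1}{2} \right)}}{12}.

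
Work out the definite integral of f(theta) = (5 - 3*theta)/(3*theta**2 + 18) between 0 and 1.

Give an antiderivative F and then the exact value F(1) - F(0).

A first test for any F(theta): its theta-derivative must equal f(theta) identically.
F(theta) = -log(theta**2 + 6)/2 + 5*sqrt(6)*atan(sqrt(6)*theta/6)/18 is an antiderivative of f.
Check: d/dtheta[-log(theta**2 + 6)/2 + 5*sqrt(6)*atan(sqrt(6)*theta/6)/18] = (5 - 3*theta)/(3*theta**2 + 18) = f(theta).
F(1) = -log(7)/2 + 5*sqrt(6)*atan(sqrt(6)/6)/18; F(0) = -log(6)/2.
Integral = F(1) - F(0) = -log(7)/2 + 5*sqrt(6)*atan(sqrt(6)/6)/18 + log(6)/2.

Antiderivative: F(theta) = -log(theta**2 + 6)/2 + 5*sqrt(6)*atan(sqrt(6)*theta/6)/18; value = -log(7)/2 + 5*sqrt(6)*atan(sqrt(6)/6)/18 + log(6)/2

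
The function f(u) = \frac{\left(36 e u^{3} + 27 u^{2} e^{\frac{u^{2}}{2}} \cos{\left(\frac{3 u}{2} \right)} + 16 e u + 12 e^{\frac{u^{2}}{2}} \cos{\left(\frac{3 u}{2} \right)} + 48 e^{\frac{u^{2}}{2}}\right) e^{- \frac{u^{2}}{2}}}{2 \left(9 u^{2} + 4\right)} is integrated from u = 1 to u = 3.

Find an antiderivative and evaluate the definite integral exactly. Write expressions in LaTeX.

For F(u) to be correct the identity F'(u) - f(u) = 0 must hold.
F(u) = - 2 e^{1 - \frac{u^{2}}{2}} + \sin{\left(\frac{3 u}{2} \right)} + 4 \operatorname{atan}{\left(\frac{3 u}{2} \right)} is an antiderivative of f.
Check: d/du[- 2 e^{1 - \frac{u^{2}}{2}} + \sin{\left(\frac{3 u}{2} \right)} + 4 \operatorname{atan}{\left(\frac{3 u}{2} \right)}] = \frac{36 u^{3} + \frac{27 u^{2} e^{\frac{u^{2}}{2}} \cos{\left(\frac{3 u}{2} \right)}}{e} + 16 u + \frac{12 e^{\frac{u^{2}}{2}} \cos{\left(\frac{3 u}{2} \right)}}{e} + \frac{48 e^{\frac{u^{2}}{2}}}{e}}{\frac{18 u^{2} e^{\frac{u^{2}}{2}}}{e} + \frac{8 e^{\frac{u^{2}}{2}}}{e}}, which equals f(u).
F(3) = \sin{\left(\frac{9}{2} \right)} - \frac{2}{e^{\frac{7}{2}}} + 4 \operatorname{atan}{\left(\frac{9}{2} \right)}; F(1) = - 2 e^{\frac{1}{2}} + \sin{\left(\frac{3}{2} \right)} + 4 \operatorname{atan}{\left(\frac{3}{2} \right)}.
Integral = F(3) - F(1) = - 4 \operatorname{atan}{\left(\frac{3}{2} \right)} - \sin{\left(\frac{3}{2} \right)} + \sin{\left(\frac{9}{2} \right)} - \frac{2}{e^{\frac{7}{2}}} + 2 e^{\frac{1}{2}} + 4 \operatorname{atan}{\left(\frac{9}{2} \right)}.

Antiderivative: F(u) = - 2 e^{1 - \frac{u^{2}}{2}} + \sin{\left(\frac{3 u}{2} \right)} + 4 \operatorname{atan}{\left(\frac{3 u}{2} \right)}; value = - 4 \operatorname{atan}{\left(\frac{3}{2} \right)} - \sin{\left(\frac{3}{2} \right)} + \sin{\left(\frac{9}{2} \right)} - \frac{2}{e^{\frac{7}{2}}} + 2 e^{\frac{1}{2}} + 4 \operatorname{atan}{\left(\frac{9}{2} \right)}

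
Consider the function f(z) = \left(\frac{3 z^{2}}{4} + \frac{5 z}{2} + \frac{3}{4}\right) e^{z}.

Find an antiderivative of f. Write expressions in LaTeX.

An antiderivative is F(z) = \frac{\left(3 z^{2} + 4 z - 1\right) e^{z}}{4}.

Recognize the product-rule pattern: f = u'v + uv' with u = \frac{3 z^{2}}{4} + z - \frac{1}{4}, v = e^{z}, so integration by parts undoes it.
Check: d/dz[\frac{\left(3 z^{2} + 4 z - 1\right) e^{z}}{4}] = \frac{3 z^{2} e^{z}}{4} + \frac{5 z e^{z}}{2} + \frac{3 e^{z}}{4}, which equals f(z).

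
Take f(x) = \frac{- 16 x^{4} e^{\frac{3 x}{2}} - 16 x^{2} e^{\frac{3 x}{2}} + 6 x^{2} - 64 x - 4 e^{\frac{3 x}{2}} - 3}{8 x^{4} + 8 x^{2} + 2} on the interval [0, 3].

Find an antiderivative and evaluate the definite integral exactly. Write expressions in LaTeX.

Antiderivative: F(x) = \frac{4 - \frac{3 x}{4}}{x^{2} + \frac{1}{2}} - \frac{4 e^{\frac{3 x}{2}}}{3}; value = - \frac{4 e^{\frac{9}{2}}}{3} - \frac{739}{114}

Whatever form F(x) takes, F'(x) = f(x) is non-negotiable.
F(x) = \frac{4 - \frac{3 x}{4}}{x^{2} + \frac{1}{2}} - \frac{4 e^{\frac{3 x}{2}}}{3} is an antiderivative of f.
Check: d/dx[\frac{4 - \frac{3 x}{4}}{x^{2} + \frac{1}{2}} - \frac{4 e^{\frac{3 x}{2}}}{3}] = \frac{- 16 x^{4} e^{\frac{3 x}{2}} - 16 x^{2} e^{\frac{3 x}{2}} + 6 x^{2} - 64 x - 4 e^{\frac{3 x}{2}} - 3}{8 x^{4} + 8 x^{2} + 2} = f(x).
F(3) = \frac{7}{38} - \frac{4 e^{\frac{9}{2}}}{3}; F(0) = \frac{20}{3}.
Integral = F(3) - F(0) = - \frac{4 e^{\frac{9}{2}}}{3} - \frac{739}{114}.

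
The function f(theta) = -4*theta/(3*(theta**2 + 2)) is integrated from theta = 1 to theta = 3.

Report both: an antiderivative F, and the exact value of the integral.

f matches the chain-rule pattern g'(h)*h' with inner function h(theta) = theta**2 + 2; substituting u = h(theta) collapses the integral.
F(theta) = -2*log(theta**2 + 2)/3 is an antiderivative of f.
Check: d/dtheta[-2*log(theta**2 + 2)/3] = -4*theta/(3*theta**2 + 6), which equals f(theta).
F(3) = -2*log(11)/3; F(1) = -2*log(3)/3.
Integral = F(3) - F(1) = -2*log(11)/3 + 2*log(3)/3.

Antiderivative: F(theta) = -2*log(theta**2 + 2)/3; value = -2*log(11)/3 + 2*log(3)/3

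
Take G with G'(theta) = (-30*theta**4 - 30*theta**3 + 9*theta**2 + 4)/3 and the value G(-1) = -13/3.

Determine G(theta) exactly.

G(theta) = -2*theta**5 - 5*theta**4/2 + theta**3 + 4*theta/3 - 3/2

For G(theta) to be correct, d/dtheta[G] must agree with the stated G'(theta) identically.
A general antiderivative is -2*theta**5 - 5*theta**4/2 + theta**3 + 4*theta/3 - 1/2 + C.
The condition gives C = -13/3 - (-10/3) = -1.
So G(theta) = -2*theta**5 - 5*theta**4/2 + theta**3 + 4*theta/3 - 3/2.
Check: d/dtheta[-2*theta**5 - 5*theta**4/2 + theta**3 + 4*theta/3 - 3/2] = -10*theta**4 - 10*theta**3 + 3*theta**2 + 4/3, which equals G'(theta).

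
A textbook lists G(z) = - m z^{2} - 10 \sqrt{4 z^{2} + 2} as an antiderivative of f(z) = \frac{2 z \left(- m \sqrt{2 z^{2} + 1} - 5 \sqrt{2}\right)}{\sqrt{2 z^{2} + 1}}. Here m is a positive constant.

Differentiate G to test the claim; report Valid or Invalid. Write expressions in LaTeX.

d/dz[G] = \frac{- 2 m z \sqrt{2 z^{2} + 1} - 20 \sqrt{2} z}{\sqrt{2 z^{2} + 1}}
d/dz[G] - f(z) = - \frac{10 \sqrt{2} z}{\sqrt{2 z^{2} + 1}} != 0.

Invalid: d/dz[G] - f = - \frac{10 \sqrt{2} z}{\sqrt{2 z^{2} + 1}}, which is not 0.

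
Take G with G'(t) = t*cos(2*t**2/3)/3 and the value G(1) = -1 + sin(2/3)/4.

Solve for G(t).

The substitution u = 2*t**2/3 works: G'(t) is exactly (dG/du)*(du/dt) for that inner function.
A general antiderivative is sin(2*t**2/3)/4 + C.
The condition gives C = -1 + sin(2/3)/4 - (sin(2/3)/4) = -1.
So G(t) = sin(2*t**2/3)/4 - 1.
Check: d/dt[sin(2*t**2/3)/4 - 1] = t*cos(2*t**2/3)/3 = G'(t).

G(t) = sin(2*t**2/3)/4 - 1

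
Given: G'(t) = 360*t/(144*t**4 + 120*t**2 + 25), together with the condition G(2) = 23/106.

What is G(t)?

G'(t) matches the chain-rule pattern g'(h)*h' with inner function h(t) = 4*t**2 + 5/3; substituting u = h(t) collapses the integral.
A general antiderivative is -5/(4*t**2 + 5/3) + C.
The condition gives C = 23/106 - (-15/53) = 1/2.
So G(t) = 1/2 - 5/(4*t**2 + 5/3).
Check: d/dt[1/2 - 5/(4*t**2 + 5/3)] = 360*t/(144*t**4 + 120*t**2 + 25) = G'(t).

G(t) = 1/2 - 5/(4*t**2 + 5/3)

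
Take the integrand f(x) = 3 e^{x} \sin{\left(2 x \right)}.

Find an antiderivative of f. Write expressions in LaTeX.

An antiderivative is F(x) = \frac{3 e^{x} \sin{\left(2 x \right)}}{5} - \frac{6 e^{x} \cos{\left(2 x \right)}}{5}.

Recover f(x) by differentiating a candidate F(x); any mismatch rules it out.
Check: d/dx[\frac{3 e^{x} \sin{\left(2 x \right)}}{5} - \frac{6 e^{x} \cos{\left(2 x \right)}}{5}] = 3 e^{x} \sin{\left(2 x \right)} = f(x).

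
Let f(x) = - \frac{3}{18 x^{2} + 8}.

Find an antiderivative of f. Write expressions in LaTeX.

An antiderivative is F(x) = - \frac{\operatorname{atan}{\left(\frac{3 x}{2} \right)}}{4}.

A first test for any F(x): its x-derivative must equal f(x) identically.
Check: d/dx[- \frac{\operatorname{atan}{\left(\frac{3 x}{2} \right)}}{4}] = - \frac{3}{18 x^{2} + 8} = f(x).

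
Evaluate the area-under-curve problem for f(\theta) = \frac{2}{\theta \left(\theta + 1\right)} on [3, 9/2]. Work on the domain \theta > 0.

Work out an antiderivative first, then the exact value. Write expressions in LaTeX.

Antiderivative: F(\theta) = - 2 \left(- \log{\left(\theta \right)} + \log{\left(\theta + 1 \right)}\right); value = - 2 \log{\left(\frac{11}{2} \right)} - 2 \log{\left(3 \right)} + 2 \log{\left(4 \right)} + 2 \log{\left(\frac{9}{2} \right)}

The denominator factors as \theta \left(\theta + 1\right); partial fractions split f into directly integrable pieces: - \frac{2}{\theta + 1} + \frac{2}{\theta}.
F(\theta) = - 2 \left(- \log{\left(\theta \right)} + \log{\left(\theta + 1 \right)}\right) is an antiderivative of f.
Check: d/d\theta[- 2 \left(- \log{\left(\theta \right)} + \log{\left(\theta + 1 \right)}\right)] = \frac{2}{\theta^{2} + \theta}, which equals f(\theta).
F(9/2) = - 2 \log{\left(\frac{11}{2} \right)} + 2 \log{\left(\frac{9}{2} \right)}; F(3) = - 2 \log{\left(4 \right)} + 2 \log{\left(3 \right)}.
Integral = F(9/2) - F(3) = - 2 \log{\left(\frac{11}{2} \right)} - 2 \log{\left(3 \right)} + 2 \log{\left(4 \right)} + 2 \log{\left(\frac{9}{2} \right)}.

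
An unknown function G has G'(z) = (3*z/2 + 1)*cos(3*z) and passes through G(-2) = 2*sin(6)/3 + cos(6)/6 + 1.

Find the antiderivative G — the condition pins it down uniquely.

For G(z) to be correct, d/dz[G] must agree with the stated G'(z) identically.
A general antiderivative is z*sin(3*z)/2 + sin(3*z)/3 + cos(3*z)/6 + C.
The condition gives C = 2*sin(6)/3 + cos(6)/6 + 1 - (2*sin(6)/3 + cos(6)/6) = 1.
So G(z) = (3*z*sin(3*z) + 2*sin(3*z) + cos(3*z) + 6)/6.
Check: d/dz[(3*z*sin(3*z) + 2*sin(3*z) + cos(3*z) + 6)/6] = 3*z*cos(3*z)/2 + cos(3*z), which equals G'(z).

G(z) = (3*z*sin(3*z) + 2*sin(3*z) + cos(3*z) + 6)/6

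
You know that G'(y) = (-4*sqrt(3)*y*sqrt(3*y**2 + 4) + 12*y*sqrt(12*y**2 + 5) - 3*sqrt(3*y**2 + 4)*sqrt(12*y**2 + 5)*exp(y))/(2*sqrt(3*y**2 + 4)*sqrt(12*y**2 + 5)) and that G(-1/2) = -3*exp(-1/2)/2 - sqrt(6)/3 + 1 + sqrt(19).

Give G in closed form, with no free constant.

Whatever form G(y) takes, its d/dy must return the stated G'(y).
A general antiderivative is 2*sqrt(3*y**2 + 4) - sqrt(4*y**2 + 5/3)/2 - 3*exp(y)/2 + C.
The condition gives C = -3*exp(-1/2)/2 - sqrt(6)/3 + 1 + sqrt(19) - (-3*exp(-1/2)/2 - sqrt(6)/3 + sqrt(19)) = 1.
So G(y) = 2*sqrt(3*y**2 + 4) - sqrt(4*y**2 + 5/3)/2 - 3*exp(y)/2 + 1.
Check: d/dy[2*sqrt(3*y**2 + 4) - sqrt(4*y**2 + 5/3)/2 - 3*exp(y)/2 + 1] = (-4*sqrt(3)*y*sqrt(3*y**2 + 4) + 12*y*sqrt(12*y**2 + 5) - 3*sqrt(3*y**2 + 4)*sqrt(12*y**2 + 5)*exp(y))/(2*sqrt(3*y**2 + 4)*sqrt(12*y**2 + 5)) = G'(y).

G(y) = 2*sqrt(3*y**2 + 4) - sqrt(4*y**2 + 5/3)/2 - 3*exp(y)/2 + 1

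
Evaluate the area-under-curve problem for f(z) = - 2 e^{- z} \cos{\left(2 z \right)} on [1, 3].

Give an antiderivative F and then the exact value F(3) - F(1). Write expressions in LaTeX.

For F(z) to be correct the identity F'(z) - f(z) = 0 must hold.
F(z) = \frac{2 \left(- 2 \sin{\left(2 z \right)} + \cos{\left(2 z \right)}\right) e^{- z}}{5} is an antiderivative of f.
Check: d/dz[\frac{2 \left(- 2 \sin{\left(2 z \right)} + \cos{\left(2 z \right)}\right) e^{- z}}{5}] = - 2 e^{- z} \cos{\left(2 z \right)} = f(z).
F(3) = - \frac{4 \sin{\left(6 \right)}}{5 e^{3}} + \frac{2 \cos{\left(6 \right)}}{5 e^{3}}; F(1) = - \frac{4 \sin{\left(2 \right)}}{5 e} + \frac{2 \cos{\left(2 \right)}}{5 e}.
Integral = F(3) - F(1) = - \frac{4 \sin{\left(6 \right)}}{5 e^{3}} + \frac{2 \cos{\left(6 \right)}}{5 e^{3}} - \frac{2 \cos{\left(2 \right)}}{5 e} + \frac{4 \sin{\left(2 \right)}}{5 e}.

Antiderivative: F(z) = \frac{2 \left(- 2 \sin{\left(2 z \right)} + \cos{\left(2 z \right)}\right) e^{- z}}{5}; value = - \frac{4 \sin{\left(6 \right)}}{5 e^{3}} + \frac{2 \cos{\left(6 \right)}}{5 e^{3}} - \frac{2 \cos{\left(2 \right)}}{5 e} + \frac{4 \sin{\left(2 \right)}}{5 e}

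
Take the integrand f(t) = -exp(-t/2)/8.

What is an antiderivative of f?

An antiderivative is F(t) = exp(-t/2)/4.

Since d/dt undoes antidifferentiation here, F'(t) = f(t) is required of F(t).
Check: d/dt[exp(-t/2)/4] = -exp(-t/2)/8 = f(t).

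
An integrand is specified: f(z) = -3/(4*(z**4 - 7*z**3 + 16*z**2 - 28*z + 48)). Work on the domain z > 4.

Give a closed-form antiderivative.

An antiderivative is F(z) = -3*(26*log(z - 4) - 40*log(z - 3) + 7*log(z**2 + 4) + 8*atan(z/2))/2080.

The denominator factors as 4*(z - 4)*(z - 3)*(z**2 + 4); partial fractions split f into directly integrable pieces: -3*(7*z + 8)/(1040*(z**2 + 4)) + 3/(52*(z - 3)) - 3/(80*(z - 4)).
Check: d/dz[-3*(26*log(z - 4) - 40*log(z - 3) + 7*log(z**2 + 4) + 8*atan(z/2))/2080] = -3/(4*z**4 - 28*z**3 + 64*z**2 - 112*z + 192), which equals f(z).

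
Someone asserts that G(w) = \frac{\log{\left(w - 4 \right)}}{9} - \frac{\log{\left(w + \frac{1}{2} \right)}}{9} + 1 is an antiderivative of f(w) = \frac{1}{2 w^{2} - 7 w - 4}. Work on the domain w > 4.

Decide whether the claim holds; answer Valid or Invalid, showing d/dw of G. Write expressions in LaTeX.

d/dw[G] = \frac{1}{2 w^{2} - 7 w - 4}
This equals f(w) exactly, so the claim holds.

Valid - differentiating G returns exactly f.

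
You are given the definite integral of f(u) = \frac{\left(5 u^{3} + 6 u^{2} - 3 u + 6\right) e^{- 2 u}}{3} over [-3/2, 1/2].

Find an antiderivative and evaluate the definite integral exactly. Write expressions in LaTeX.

f has the shape v'r + vr' for v = - \frac{5 u^{3}}{6} - \frac{9 u^{2}}{4} - \frac{7 u}{4} - \frac{15}{8} and r = e^{- 2 u} — it is the derivative of the product v*r.
F(u) = - \frac{5 u^{3} e^{- 2 u}}{6} - \frac{9 u^{2} e^{- 2 u}}{4} - \frac{7 u e^{- 2 u}}{4} - \frac{15 e^{- 2 u}}{8} is an antiderivative of f.
Check: d/du[- \frac{5 u^{3} e^{- 2 u}}{6} - \frac{9 u^{2} e^{- 2 u}}{4} - \frac{7 u e^{- 2 u}}{4} - \frac{15 e^{- 2 u}}{8}] = \frac{\left(5 u^{3} + 6 u^{2} - 3 u + 6\right) e^{- 2 u}}{3} = f(u).
F(1/2) = - \frac{41}{12 e}; F(-3/2) = - \frac{3 e^{3}}{2}.
Integral = F(1/2) - F(-3/2) = - \frac{41}{12 e} + \frac{3 e^{3}}{2}.

Antiderivative: F(u) = - \frac{5 u^{3} e^{- 2 u}}{6} - \frac{9 u^{2} e^{- 2 u}}{4} - \frac{7 u e^{- 2 u}}{4} - \frac{15 e^{- 2 u}}{8}; value = - \frac{41}{12 e} + \frac{3 e^{3}}{2}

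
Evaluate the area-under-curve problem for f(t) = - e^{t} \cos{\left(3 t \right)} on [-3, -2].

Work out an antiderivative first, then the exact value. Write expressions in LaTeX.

Antiderivative: F(t) = - \frac{\left(3 \sin{\left(3 t \right)} + \cos{\left(3 t \right)}\right) e^{t}}{10}; value = - \frac{\cos{\left(6 \right)}}{10 e^{2}} + \frac{3 \sin{\left(6 \right)}}{10 e^{2}} - \frac{3 \sin{\left(9 \right)}}{10 e^{3}} + \frac{\cos{\left(9 \right)}}{10 e^{3}}

Since d/dt undoes antidifferentiation here, F'(t) = f(t) is required of F(t).
F(t) = - \frac{\left(3 \sin{\left(3 t \right)} + \cos{\left(3 t \right)}\right) e^{t}}{10} is an antiderivative of f.
Check: d/dt[- \frac{\left(3 \sin{\left(3 t \right)} + \cos{\left(3 t \right)}\right) e^{t}}{10}] = - e^{t} \cos{\left(3 t \right)} = f(t).
F(-2) = - \frac{\cos{\left(6 \right)}}{10 e^{2}} + \frac{3 \sin{\left(6 \right)}}{10 e^{2}}; F(-3) = - \frac{\cos{\left(9 \right)}}{10 e^{3}} + \frac{3 \sin{\left(9 \right)}}{10 e^{3}}.
Integral = F(-2) - F(-3) = - \frac{\cos{\left(6 \right)}}{10 e^{2}} + \frac{3 \sin{\left(6 \right)}}{10 e^{2}} - \frac{3 \sin{\left(9 \right)}}{10 e^{3}} + \frac{\cos{\left(9 \right)}}{10 e^{3}}.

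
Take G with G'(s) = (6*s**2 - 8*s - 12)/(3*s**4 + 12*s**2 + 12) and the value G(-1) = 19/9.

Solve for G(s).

G'(s) has the shape u'v + uv' for u = 1/(s**2/2 + 1) and v = 2/3 - s — it is the derivative of the product u*v.
A general antiderivative is (2/3 - s)/(s**2/2 + 1) + C.
The condition gives C = 19/9 - (10/9) = 1.
So G(s) = (3*s**2 - 6*s + 10)/(3*(s**2 + 2)).
Check: d/ds[(3*s**2 - 6*s + 10)/(3*(s**2 + 2))] = (6*s**2 - 8*s - 12)/(3*s**4 + 12*s**2 + 12) = G'(s).

G(s) = (3*s**2 - 6*s + 10)/(3*(s**2 + 2))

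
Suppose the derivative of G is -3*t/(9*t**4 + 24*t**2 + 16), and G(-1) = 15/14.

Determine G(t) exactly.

G'(t) matches the chain-rule pattern g'(h)*h' with inner function h(t) = 3*t**2/2 + 2; substituting u = h(t) collapses the integral.
A general antiderivative is 1/(4*(3*t**2/2 + 2)) + C.
The condition gives C = 15/14 - (1/14) = 1.
So G(t) = (6*t**2 + 9)/(6*t**2 + 8).
Check: d/dt[(6*t**2 + 9)/(6*t**2 + 8)] = -3*t/(9*t**4 + 24*t**2 + 16) = G'(t).

G(t) = (6*t**2 + 9)/(6*t**2 + 8)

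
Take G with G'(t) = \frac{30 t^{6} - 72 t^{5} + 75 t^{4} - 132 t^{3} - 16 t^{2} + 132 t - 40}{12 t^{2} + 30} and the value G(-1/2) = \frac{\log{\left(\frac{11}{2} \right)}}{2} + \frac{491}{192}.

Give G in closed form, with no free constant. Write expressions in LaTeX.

A candidate passes only if d/dt[G] lands on the given G'(t) exactly.
A general antiderivative is \frac{t^{5}}{2} - \frac{3 t^{4}}{2} + 2 t^{2} - \frac{4 t}{3} + \frac{\log{\left(2 t^{2} + 5 \right)}}{2} - \frac{1}{2} + C.
The condition gives C = \frac{\log{\left(\frac{11}{2} \right)}}{2} + \frac{491}{192} - (\frac{107}{192} + \frac{\log{\left(\frac{11}{2} \right)}}{2}) = 2.
So G(t) = \frac{t^{5}}{2} - \frac{3 t^{4}}{2} + 2 t^{2} - \frac{4 t}{3} + \frac{\log{\left(2 t^{2} + 5 \right)}}{2} + \frac{3}{2}.
Check: d/dt[\frac{t^{5}}{2} - \frac{3 t^{4}}{2} + 2 t^{2} - \frac{4 t}{3} + \frac{\log{\left(2 t^{2} + 5 \right)}}{2} + \frac{3}{2}] = \frac{30 t^{6} - 72 t^{5} + 75 t^{4} - 132 t^{3} - 16 t^{2} + 132 t - 40}{12 t^{2} + 30} = G'(t).

G(t) = \frac{t^{5}}{2} - \frac{3 t^{4}}{2} + 2 t^{2} - \frac{4 t}{3} + \frac{\log{\left(2 t^{2} + 5 \right)}}{2} + \frac{3}{2}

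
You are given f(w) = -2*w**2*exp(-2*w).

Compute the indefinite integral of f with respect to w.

F(w) = w**2*exp(-2*w) + w*exp(-2*w) + exp(-2*w)/2 + C

Recognize the product-rule pattern: f = u'v + uv' with u = w**2 + w + 1/2, v = exp(-2*w), so integration by parts undoes it.
Check: d/dw[w**2*exp(-2*w) + w*exp(-2*w) + exp(-2*w)/2] = -2*w**2*exp(-2*w) = f(w).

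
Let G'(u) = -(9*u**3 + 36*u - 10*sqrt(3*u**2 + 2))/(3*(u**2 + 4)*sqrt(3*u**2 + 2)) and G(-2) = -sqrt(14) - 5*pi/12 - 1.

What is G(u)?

G(u) = (-3*sqrt(3*u**2 + 2) + 5*atan(u/2) - 3)/3

A first test for any G(u): its u-derivative must equal the given G'(u).
A general antiderivative is -sqrt(3*u**2 + 2) + 5*atan(u/2)/3 + C.
The condition gives C = -sqrt(14) - 5*pi/12 - 1 - (-sqrt(14) - 5*pi/12) = -1.
So G(u) = (-3*sqrt(3*u**2 + 2) + 5*atan(u/2) - 3)/3.
Check: d/du[(-3*sqrt(3*u**2 + 2) + 5*atan(u/2) - 3)/3] = (-9*u**3 - 36*u + 10*sqrt(3*u**2 + 2))/(3*u**2*sqrt(3*u**2 + 2) + 12*sqrt(3*u**2 + 2)), which equals G'(u).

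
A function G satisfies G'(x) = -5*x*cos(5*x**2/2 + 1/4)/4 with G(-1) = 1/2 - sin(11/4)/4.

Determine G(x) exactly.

G(x) = 1/2 - sin(5*x**2/2 + 1/4)/4

The substitution u = 5*x**2/2 + 1/4 works: G'(x) is exactly (dG/du)*(du/dx) for that inner function.
A general antiderivative is -sin(5*x**2/2 + 1/4)/4 + C.
The condition gives C = 1/2 - sin(11/4)/4 - (-sin(11/4)/4) = 1/2.
So G(x) = 1/2 - sin(5*x**2/2 + 1/4)/4.
Check: d/dx[1/2 - sin(5*x**2/2 + 1/4)/4] = -5*x*cos(5*x**2/2 + 1/4)/4 = G'(x).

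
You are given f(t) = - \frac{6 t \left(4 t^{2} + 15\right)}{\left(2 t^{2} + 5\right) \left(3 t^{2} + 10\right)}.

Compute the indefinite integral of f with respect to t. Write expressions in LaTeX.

Check any antiderivative F(t) by computing F'(t) and comparing it with f(t).
Check: d/dt[\log{\left(\frac{3 t^{2}}{2} + 5 \right)} - 3 \log{\left(2 t^{2} + 5 \right)}] = \frac{- 24 t^{3} - 90 t}{6 t^{4} + 35 t^{2} + 50}, which equals f(t).

F(t) = \log{\left(\frac{3 t^{2}}{2} + 5 \right)} - 3 \log{\left(2 t^{2} + 5 \right)} + C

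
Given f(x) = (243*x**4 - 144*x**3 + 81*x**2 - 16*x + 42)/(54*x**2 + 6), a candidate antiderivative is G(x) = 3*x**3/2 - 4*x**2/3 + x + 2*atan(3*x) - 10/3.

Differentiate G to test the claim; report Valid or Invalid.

Valid - differentiating G returns exactly f.

d/dx[G] = (243*x**4 - 144*x**3 + 81*x**2 - 16*x + 42)/(54*x**2 + 6)
This equals f(x) exactly, so the claim holds.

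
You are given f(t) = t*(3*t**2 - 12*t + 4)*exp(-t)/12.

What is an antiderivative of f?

An antiderivative is F(t) = -(3*t**3 - 3*t**2 - 2*t - 2)*exp(-t)/12.

f has the shape u'v + uv' for u = -t**3/4 + t**2/4 + t/6 + 1/6 and v = exp(-t) — it is the derivative of the product u*v.
Check: d/dt[-(3*t**3 - 3*t**2 - 2*t - 2)*exp(-t)/12] = (3*t**3 - 12*t**2 + 4*t)*exp(-t)/12, which equals f(t).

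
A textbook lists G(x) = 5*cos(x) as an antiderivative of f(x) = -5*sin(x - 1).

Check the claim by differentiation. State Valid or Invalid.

d/dx[G] = -5*sin(x)
d/dx[G] - f(x) = -5*sin(x) + 5*sin(x - 1) != 0.

Invalid: d/dx[G] - f = -5*sin(x) + 5*sin(x - 1), which is not 0.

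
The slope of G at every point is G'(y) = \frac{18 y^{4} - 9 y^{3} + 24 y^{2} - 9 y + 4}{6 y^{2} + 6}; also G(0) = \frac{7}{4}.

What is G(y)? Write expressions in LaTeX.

Recover the given G'(y) by differentiating a candidate G(y); any mismatch rules it out.
A general antiderivative is y^{3} - \frac{3 y^{2}}{4} + y - \frac{\operatorname{atan}{\left(y \right)}}{3} + \frac{5}{4} + C.
The condition gives C = \frac{7}{4} - (\frac{5}{4}) = \frac{1}{2}.
So G(y) = \frac{12 y^{3} - 9 y^{2} + 12 y - 4 \operatorname{atan}{\left(y \right)} + 21}{12}.
Check: d/dy[\frac{12 y^{3} - 9 y^{2} + 12 y - 4 \operatorname{atan}{\left(y \right)} + 21}{12}] = \frac{18 y^{4} - 9 y^{3} + 24 y^{2} - 9 y + 4}{6 y^{2} + 6} = G'(y).

G(y) = \frac{12 y^{3} - 9 y^{2} + 12 y - 4 \operatorname{atan}{\left(y \right)} + 21}{12}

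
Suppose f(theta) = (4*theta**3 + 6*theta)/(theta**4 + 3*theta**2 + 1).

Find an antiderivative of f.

An antiderivative is F(theta) = log(theta**4/3 + theta**2 + 1/3).

The substitution u = theta**4/3 + theta**2 + 1/3 works: f is exactly (dF/du)*(du/dtheta) for that inner function.
Check: d/dtheta[log(theta**4/3 + theta**2 + 1/3)] = (4*theta**3 + 6*theta)/(theta**4 + 3*theta**2 + 1) = f(theta).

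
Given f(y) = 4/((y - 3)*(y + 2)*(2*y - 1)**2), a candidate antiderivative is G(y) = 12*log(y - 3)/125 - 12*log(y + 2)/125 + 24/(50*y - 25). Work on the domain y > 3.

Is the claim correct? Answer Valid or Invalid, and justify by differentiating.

d/dy[G] = 12/(4*y**4 - 8*y**3 - 19*y**2 + 23*y - 6)
d/dy[G] - f(y) = 8/(4*y**4 - 8*y**3 - 19*y**2 + 23*y - 6) != 0.

Invalid: d/dy[G] - f = 8/(4*y**4 - 8*y**3 - 19*y**2 + 23*y - 6), which is not 0.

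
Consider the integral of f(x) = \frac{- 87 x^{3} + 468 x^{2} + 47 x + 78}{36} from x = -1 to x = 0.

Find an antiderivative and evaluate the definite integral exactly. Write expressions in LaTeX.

For F(x) to be correct the identity F'(x) - f(x) = 0 must hold.
F(x) = \frac{- 96 x^{4} + 576 x^{3} + 48 x^{2} + 360 x + \left(3 x^{2} + 8 x - 3\right)^{2} + 36}{144} is an antiderivative of f.
Check: d/dx[\frac{- 96 x^{4} + 576 x^{3} + 48 x^{2} + 360 x + \left(3 x^{2} + 8 x - 3\right)^{2} + 36}{144}] = - \frac{29 x^{3}}{12} + 13 x^{2} + \frac{47 x}{36} + \frac{13}{6}, which equals f(x).
F(0) = \frac{5}{16}; F(-1) = - \frac{221}{36}.
Integral = F(0) - F(-1) = \frac{929}{144}.

Antiderivative: F(x) = \frac{- 96 x^{4} + 576 x^{3} + 48 x^{2} + 360 x + \left(3 x^{2} + 8 x - 3\right)^{2} + 36}{144}; value = \frac{929}{144}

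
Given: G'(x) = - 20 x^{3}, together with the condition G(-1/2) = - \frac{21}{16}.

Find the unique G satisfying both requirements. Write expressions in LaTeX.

G(x) = - 5 x^{4} - 1

The proposed G(x) is checked by its d/dx: the result must match the given G'(x).
A general antiderivative is - 5 x^{4} + C.
The condition gives C = - \frac{21}{16} - (- \frac{5}{16}) = -1.
So G(x) = - 5 x^{4} - 1.
Check: d/dx[- 5 x^{4} - 1] = - 20 x^{3} = G'(x).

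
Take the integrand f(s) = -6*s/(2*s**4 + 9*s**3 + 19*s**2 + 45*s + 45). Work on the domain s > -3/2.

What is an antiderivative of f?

An antiderivative is F(s) = -3*(-56*log(s + 3/2) + 58*log(s + 3) - log(s**2 + 5) + 18*sqrt(5)*atan(sqrt(5)*s/5))/406.

The denominator factors as (s + 3)*(2*s + 3)*(s**2 + 5); partial fractions split f into directly integrable pieces: 3*(s - 45)/(203*(s**2 + 5)) + 24/(29*(2*s + 3)) - 3/(7*(s + 3)).
Check: d/ds[-3*(-56*log(s + 3/2) + 58*log(s + 3) - log(s**2 + 5) + 18*sqrt(5)*atan(sqrt(5)*s/5))/406] = -6*s/(2*s**4 + 9*s**3 + 19*s**2 + 45*s + 45) = f(s).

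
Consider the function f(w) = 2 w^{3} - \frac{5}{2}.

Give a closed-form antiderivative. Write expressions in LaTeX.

Recover f(w) by differentiating a candidate F(w); any mismatch rules it out.
Check: d/dw[\frac{w^{4}}{2} - \frac{5 w}{2}] = 2 w^{3} - \frac{5}{2} = f(w).

An antiderivative is F(w) = \frac{w^{4}}{2} - \frac{5 w}{2}.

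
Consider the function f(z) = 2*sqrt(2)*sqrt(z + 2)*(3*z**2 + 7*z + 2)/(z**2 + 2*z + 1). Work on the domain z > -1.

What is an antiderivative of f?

An antiderivative is F(z) = 4*sqrt(2)*(z + 2)**(5/2)/(z + 1).

Recognize the product-rule pattern: f = u'v + uv' with u = 3/(3*z + 3), v = (2*z + 4)**(5/2), so integration by parts undoes it.
Check: d/dz[4*sqrt(2)*(z + 2)**(5/2)/(z + 1)] = (6*sqrt(2)*z**2*sqrt(z + 2) + 14*sqrt(2)*z*sqrt(z + 2) + 4*sqrt(2)*sqrt(z + 2))/(z**2 + 2*z + 1), which equals f(z).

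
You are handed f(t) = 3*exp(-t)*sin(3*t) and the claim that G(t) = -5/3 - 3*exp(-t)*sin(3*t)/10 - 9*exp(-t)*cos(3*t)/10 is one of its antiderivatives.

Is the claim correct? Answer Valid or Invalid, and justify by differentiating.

d/dt[G] = 3*exp(-t)*sin(3*t)
This equals f(t) exactly, so the claim holds.

Valid: G'(t) = f(t).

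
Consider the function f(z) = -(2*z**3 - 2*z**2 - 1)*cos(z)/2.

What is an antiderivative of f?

An antiderivative is F(z) = -(2*z**3*sin(z) - 2*z**2*sin(z) + 6*z**2*cos(z) - 12*z*sin(z) - 4*z*cos(z) + 3*sin(z) - 12*cos(z))/2.

A first test for any F(z): its z-derivative must equal f(z) identically.
Check: d/dz[-(2*z**3*sin(z) - 2*z**2*sin(z) + 6*z**2*cos(z) - 12*z*sin(z) - 4*z*cos(z) + 3*sin(z) - 12*cos(z))/2] = -z**3*cos(z) + z**2*cos(z) + cos(z)/2, which equals f(z).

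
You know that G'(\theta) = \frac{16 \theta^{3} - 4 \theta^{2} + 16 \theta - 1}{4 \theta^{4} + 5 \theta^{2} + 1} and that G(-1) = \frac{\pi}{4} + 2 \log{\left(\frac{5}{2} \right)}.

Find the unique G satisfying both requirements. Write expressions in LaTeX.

Check a candidate G(\theta) by differentiating: d/d\theta[G] must match the given G'(\theta).
A general antiderivative is 2 \log{\left(2 \theta^{2} + \frac{1}{2} \right)} - \operatorname{atan}{\left(\theta \right)} + C.
The condition gives C = \frac{\pi}{4} + 2 \log{\left(\frac{5}{2} \right)} - (\frac{\pi}{4} + 2 \log{\left(\frac{5}{2} \right)}) = 0.
So G(\theta) = 2 \log{\left(2 \theta^{2} + \frac{1}{2} \right)} - \operatorname{atan}{\left(\theta \right)}.
Check: d/d\theta[2 \log{\left(2 \theta^{2} + \frac{1}{2} \right)} - \operatorname{atan}{\left(\theta \right)}] = \frac{16 \theta^{3} - 4 \theta^{2} + 16 \theta - 1}{4 \theta^{4} + 5 \theta^{2} + 1} = G'(\theta).

G(\theta) = 2 \log{\left(2 \theta^{2} + \frac{1}{2} \right)} - \operatorname{atan}{\left(\theta \right)}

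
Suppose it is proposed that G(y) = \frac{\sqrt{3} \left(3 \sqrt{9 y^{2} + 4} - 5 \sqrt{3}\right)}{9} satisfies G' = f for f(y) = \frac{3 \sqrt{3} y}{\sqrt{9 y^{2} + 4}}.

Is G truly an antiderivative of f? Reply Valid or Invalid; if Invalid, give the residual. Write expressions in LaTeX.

Valid: G'(y) = f(y).

d/dy[G] = \frac{3 \sqrt{3} y}{\sqrt{9 y^{2} + 4}}
This equals f(y) exactly, so the claim holds.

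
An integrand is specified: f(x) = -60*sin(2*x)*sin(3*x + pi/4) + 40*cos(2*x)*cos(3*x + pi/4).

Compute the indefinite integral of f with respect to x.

f has the shape u'v + uv' for u = 20*cos(3*x + pi/4) and v = sin(2*x) — it is the derivative of the product u*v.
Check: d/dx[20*sin(2*x)*cos(3*x + pi/4)] = -60*sin(2*x)*sin(3*x + pi/4) + 40*cos(2*x)*cos(3*x + pi/4) = f(x).

F(x) = 20*sin(2*x)*cos(3*x + pi/4) + C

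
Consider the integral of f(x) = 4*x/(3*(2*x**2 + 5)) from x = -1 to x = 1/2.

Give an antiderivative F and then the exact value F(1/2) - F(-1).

The substitution u = 2*x**2 + 5 works: f is exactly (dF/du)*(du/dx) for that inner function.
F(x) = log(2*x**2 + 5)/3 is an antiderivative of f.
Check: d/dx[log(2*x**2 + 5)/3] = 4*x/(6*x**2 + 15), which equals f(x).
F(1/2) = log(11/2)/3; F(-1) = log(7)/3.
Integral = F(1/2) - F(-1) = -log(7)/3 + log(11/2)/3.

Antiderivative: F(x) = log(2*x**2 + 5)/3; value = -log(7)/3 + log(11/2)/3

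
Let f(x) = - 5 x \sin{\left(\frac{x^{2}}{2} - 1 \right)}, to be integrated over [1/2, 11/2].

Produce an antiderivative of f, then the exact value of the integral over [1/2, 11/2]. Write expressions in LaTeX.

The substitution u = \frac{x^{2}}{2} - 1 works: f is exactly (dF/du)*(du/dx) for that inner function.
F(x) = 5 \cos{\left(\frac{x^{2}}{2} - 1 \right)} is an antiderivative of f.
Check: d/dx[5 \cos{\left(\frac{x^{2}}{2} - 1 \right)}] = - 5 x \sin{\left(\frac{x^{2}}{2} - 1 \right)} = f(x).
F(11/2) = 5 \cos{\left(\frac{113}{8} \right)}; F(1/2) = 5 \cos{\left(\frac{7}{8} \right)}.
Integral = F(11/2) - F(1/2) = - 5 \cos{\left(\frac{7}{8} \right)} + 5 \cos{\left(\frac{113}{8} \right)}.

Antiderivative: F(x) = 5 \cos{\left(\frac{x^{2}}{2} - 1 \right)}; value = - 5 \cos{\left(\frac{7}{8} \right)} + 5 \cos{\left(\frac{113}{8} \right)}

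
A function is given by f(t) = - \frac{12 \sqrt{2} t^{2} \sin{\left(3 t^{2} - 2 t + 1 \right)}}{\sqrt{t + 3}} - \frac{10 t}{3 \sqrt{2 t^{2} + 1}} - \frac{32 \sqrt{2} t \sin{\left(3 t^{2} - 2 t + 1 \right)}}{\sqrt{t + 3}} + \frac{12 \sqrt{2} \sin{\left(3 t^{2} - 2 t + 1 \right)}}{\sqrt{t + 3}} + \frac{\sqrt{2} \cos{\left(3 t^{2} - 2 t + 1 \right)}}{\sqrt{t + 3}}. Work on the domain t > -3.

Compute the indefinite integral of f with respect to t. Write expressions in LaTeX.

Integrate term by term and add the pieces.
Check: d/dt[\frac{6 \sqrt{2} \sqrt{t + 3} \cos{\left(3 t^{2} - 2 t + 1 \right)} - 5 \sqrt{2 t^{2} + 1}}{3}] = \frac{- 36 \sqrt{2} t^{2} \sqrt{2 t^{2} + 1} \sin{\left(3 t^{2} - 2 t + 1 \right)} - 10 t \sqrt{t + 3} - 96 \sqrt{2} t \sqrt{2 t^{2} + 1} \sin{\left(3 t^{2} - 2 t + 1 \right)} + 36 \sqrt{2} \sqrt{2 t^{2} + 1} \sin{\left(3 t^{2} - 2 t + 1 \right)} + 3 \sqrt{2} \sqrt{2 t^{2} + 1} \cos{\left(3 t^{2} - 2 t + 1 \right)}}{3 \sqrt{t + 3} \sqrt{2 t^{2} + 1}}, which equals f(t).

F(t) = \frac{6 \sqrt{2} \sqrt{t + 3} \cos{\left(3 t^{2} - 2 t + 1 \right)} - 5 \sqrt{2 t^{2} + 1}}{3} + C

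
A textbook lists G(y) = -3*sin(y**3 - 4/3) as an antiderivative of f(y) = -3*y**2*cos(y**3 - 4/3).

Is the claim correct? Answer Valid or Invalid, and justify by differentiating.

d/dy[G] = -9*y**2*cos(y**3 - 4/3)
d/dy[G] - f(y) = -6*y**2*cos(y**3 - 4/3) != 0.

Invalid: d/dy[G] - f = -6*y**2*cos(y**3 - 4/3), which is not 0.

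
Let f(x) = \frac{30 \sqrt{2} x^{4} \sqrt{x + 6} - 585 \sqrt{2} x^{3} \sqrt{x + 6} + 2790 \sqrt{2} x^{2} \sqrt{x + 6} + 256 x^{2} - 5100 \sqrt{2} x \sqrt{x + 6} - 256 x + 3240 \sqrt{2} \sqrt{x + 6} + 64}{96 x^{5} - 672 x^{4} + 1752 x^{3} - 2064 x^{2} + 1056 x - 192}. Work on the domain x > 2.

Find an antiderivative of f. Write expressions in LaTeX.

A candidate is checked by its d/dx: the result must match f(x).
Check: d/dx[\frac{- 32 x + 15 \sqrt{2} \left(x - 2\right)^{2} \left(x + 6\right)^{\frac{3}{2}} + 16}{12 \left(x - 2\right)^{2} \left(2 x - 1\right)}] = \frac{30 \sqrt{2} x^{4} \sqrt{x + 6} - 585 \sqrt{2} x^{3} \sqrt{x + 6} + 2790 \sqrt{2} x^{2} \sqrt{x + 6} + 256 x^{2} - 5100 \sqrt{2} x \sqrt{x + 6} - 256 x + 3240 \sqrt{2} \sqrt{x + 6} + 64}{96 x^{5} - 672 x^{4} + 1752 x^{3} - 2064 x^{2} + 1056 x - 192} = f(x).

An antiderivative is F(x) = \frac{- 32 x + 15 \sqrt{2} \left(x - 2\right)^{2} \left(x + 6\right)^{\frac{3}{2}} + 16}{12 \left(x - 2\right)^{2} \left(2 x - 1\right)}.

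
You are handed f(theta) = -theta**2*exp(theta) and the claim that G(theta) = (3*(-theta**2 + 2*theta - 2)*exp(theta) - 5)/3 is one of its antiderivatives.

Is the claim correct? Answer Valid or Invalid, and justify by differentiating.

Valid: G'(theta) = f(theta).

d/dtheta[G] = -theta**2*exp(theta)
This equals f(theta) exactly, so the claim holds.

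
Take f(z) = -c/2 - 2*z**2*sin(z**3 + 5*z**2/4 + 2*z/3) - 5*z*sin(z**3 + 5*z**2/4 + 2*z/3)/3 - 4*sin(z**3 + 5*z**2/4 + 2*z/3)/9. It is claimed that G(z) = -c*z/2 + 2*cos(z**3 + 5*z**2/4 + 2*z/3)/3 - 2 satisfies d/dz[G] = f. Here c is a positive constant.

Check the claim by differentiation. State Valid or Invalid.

d/dz[G] = -c/2 - 2*z**2*sin(z**3 + 5*z**2/4 + 2*z/3) - 5*z*sin(z**3 + 5*z**2/4 + 2*z/3)/3 - 4*sin(z**3 + 5*z**2/4 + 2*z/3)/9
This equals f(z) exactly, so the claim holds.

Valid - differentiating G returns exactly f.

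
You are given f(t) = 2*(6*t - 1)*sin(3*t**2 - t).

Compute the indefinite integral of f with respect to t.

f matches the chain-rule pattern g'(h)*h' with inner function h(t) = 3*t**2 - t; substituting u = h(t) collapses the integral.
Check: d/dt[-2*cos(3*t**2 - t)] = 12*t*sin(3*t**2 - t) - 2*sin(3*t**2 - t), which equals f(t).

F(t) = -2*cos(3*t**2 - t) + C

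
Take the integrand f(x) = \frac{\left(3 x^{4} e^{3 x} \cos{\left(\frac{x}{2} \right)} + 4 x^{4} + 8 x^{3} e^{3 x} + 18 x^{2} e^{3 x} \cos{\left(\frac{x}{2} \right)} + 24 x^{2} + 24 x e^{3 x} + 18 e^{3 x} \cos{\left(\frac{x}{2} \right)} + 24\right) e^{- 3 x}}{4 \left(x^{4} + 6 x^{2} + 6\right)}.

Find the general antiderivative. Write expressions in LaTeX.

Check any antiderivative F(x) by computing F'(x) and comparing it with f(x).
Check: d/dx[\frac{\left(3 e^{3 x} \log{\left(\frac{x^{4}}{3} + 2 x^{2} + 2 \right)} + 9 e^{3 x} \sin{\left(\frac{x}{2} \right)} - 2\right) e^{- 3 x}}{6}] = \frac{3 x^{4} e^{3 x} \cos{\left(\frac{x}{2} \right)} + 4 x^{4} + 8 x^{3} e^{3 x} + 18 x^{2} e^{3 x} \cos{\left(\frac{x}{2} \right)} + 24 x^{2} + 24 x e^{3 x} + 18 e^{3 x} \cos{\left(\frac{x}{2} \right)} + 24}{4 x^{4} e^{3 x} + 24 x^{2} e^{3 x} + 24 e^{3 x}}, which equals f(x).

F(x) = \frac{\left(3 e^{3 x} \log{\left(\frac{x^{4}}{3} + 2 x^{2} + 2 \right)} + 9 e^{3 x} \sin{\left(\frac{x}{2} \right)} - 2\right) e^{- 3 x}}{6} + C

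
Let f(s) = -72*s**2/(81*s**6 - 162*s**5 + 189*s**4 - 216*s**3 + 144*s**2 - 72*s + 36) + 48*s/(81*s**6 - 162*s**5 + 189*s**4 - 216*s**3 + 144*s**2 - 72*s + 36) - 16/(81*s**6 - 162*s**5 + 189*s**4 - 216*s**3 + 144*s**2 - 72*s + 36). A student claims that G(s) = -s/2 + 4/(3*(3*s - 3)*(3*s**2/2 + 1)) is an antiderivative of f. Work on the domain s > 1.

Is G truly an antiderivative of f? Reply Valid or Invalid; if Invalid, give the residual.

d/ds[G] = (-81*s**6 + 162*s**5 - 189*s**4 + 216*s**3 - 288*s**2 + 168*s - 68)/(162*s**6 - 324*s**5 + 378*s**4 - 432*s**3 + 288*s**2 - 144*s + 72)
d/ds[G] - f(s) = -1/2 != 0.

Invalid: d/ds[G] - f = -1/2, which is not 0.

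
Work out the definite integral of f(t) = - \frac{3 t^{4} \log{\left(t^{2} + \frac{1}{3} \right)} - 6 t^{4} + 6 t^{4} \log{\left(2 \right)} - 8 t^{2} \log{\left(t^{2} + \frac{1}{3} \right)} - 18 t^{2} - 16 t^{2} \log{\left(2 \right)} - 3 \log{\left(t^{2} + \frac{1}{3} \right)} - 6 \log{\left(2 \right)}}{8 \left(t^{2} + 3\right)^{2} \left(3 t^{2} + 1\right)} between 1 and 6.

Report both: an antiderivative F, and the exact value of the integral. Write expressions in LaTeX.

Recover f(t) by differentiating a candidate F(t); any mismatch rules it out.
F(t) = \frac{t \log{\left(4 t^{2} + \frac{4}{3} \right)}}{8 \left(t^{2} + 3\right)} is an antiderivative of f.
Check: d/dt[\frac{t \log{\left(4 t^{2} + \frac{4}{3} \right)}}{8 \left(t^{2} + 3\right)}] = \frac{- 3 t^{4} \log{\left(t^{2} + \frac{1}{3} \right)} - 6 t^{4} \log{\left(2 \right)} + 6 t^{4} + 8 t^{2} \log{\left(t^{2} + \frac{1}{3} \right)} + 16 t^{2} \log{\left(2 \right)} + 18 t^{2} + 3 \log{\left(t^{2} + \frac{1}{3} \right)} + 6 \log{\left(2 \right)}}{24 t^{6} + 152 t^{4} + 264 t^{2} + 72}, which equals f(t).
F(6) = \frac{\log{\left(\frac{436}{3} \right)}}{52}; F(1) = \frac{\log{\left(\frac{16}{3} \right)}}{32}.
Integral = F(6) - F(1) = - \frac{\log{\left(\frac{16}{3} \right)}}{32} + \frac{\log{\left(\frac{436}{3} \right)}}{52}.

Antiderivative: F(t) = \frac{t \log{\left(4 t^{2} + \frac{4}{3} \right)}}{8 \left(t^{2} + 3\right)}; value = - \frac{\log{\left(\frac{16}{3} \right)}}{32} + \frac{\log{\left(\frac{436}{3} \right)}}{52}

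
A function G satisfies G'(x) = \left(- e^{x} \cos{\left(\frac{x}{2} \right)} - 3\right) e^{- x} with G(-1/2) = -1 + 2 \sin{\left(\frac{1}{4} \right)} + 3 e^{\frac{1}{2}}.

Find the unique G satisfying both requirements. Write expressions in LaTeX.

Differentiate the proposed G(x) back; it has to land on the given G'(x).
A general antiderivative is - 2 \sin{\left(\frac{x}{2} \right)} + 3 e^{- x} + C.
The condition gives C = -1 + 2 \sin{\left(\frac{1}{4} \right)} + 3 e^{\frac{1}{2}} - (2 \sin{\left(\frac{1}{4} \right)} + 3 e^{\frac{1}{2}}) = -1.
So G(x) = \left(- 2 e^{x} \sin{\left(\frac{x}{2} \right)} - e^{x} + 3\right) e^{- x}.
Check: d/dx[\left(- 2 e^{x} \sin{\left(\frac{x}{2} \right)} - e^{x} + 3\right) e^{- x}] = \left(- e^{x} \cos{\left(\frac{x}{2} \right)} - 3\right) e^{- x} = G'(x).

G(x) = \left(- 2 e^{x} \sin{\left(\frac{x}{2} \right)} - e^{x} + 3\right) e^{- x}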